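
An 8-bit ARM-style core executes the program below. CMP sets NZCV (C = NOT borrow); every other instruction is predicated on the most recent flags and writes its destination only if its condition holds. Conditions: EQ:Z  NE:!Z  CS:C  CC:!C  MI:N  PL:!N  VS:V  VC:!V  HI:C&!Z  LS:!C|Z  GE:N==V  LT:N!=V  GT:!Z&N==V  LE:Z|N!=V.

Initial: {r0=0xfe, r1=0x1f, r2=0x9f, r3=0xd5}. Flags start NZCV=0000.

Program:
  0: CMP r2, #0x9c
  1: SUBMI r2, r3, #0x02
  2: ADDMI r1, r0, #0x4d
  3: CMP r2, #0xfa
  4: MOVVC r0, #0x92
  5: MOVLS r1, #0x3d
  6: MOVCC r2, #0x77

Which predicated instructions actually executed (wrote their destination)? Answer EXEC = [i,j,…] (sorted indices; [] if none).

EXEC = [4,5,6]

[0] flags=0010 → (cmp)
[1] flags=0010 MI?F → skip
[2] flags=0010 MI?F → skip
[3] flags=1000 → (cmp)
[4] flags=1000 VC?T → r0=0x92
[5] flags=1000 LS?T → r1=0x3d
[6] flags=1000 CC?T → r2=0x77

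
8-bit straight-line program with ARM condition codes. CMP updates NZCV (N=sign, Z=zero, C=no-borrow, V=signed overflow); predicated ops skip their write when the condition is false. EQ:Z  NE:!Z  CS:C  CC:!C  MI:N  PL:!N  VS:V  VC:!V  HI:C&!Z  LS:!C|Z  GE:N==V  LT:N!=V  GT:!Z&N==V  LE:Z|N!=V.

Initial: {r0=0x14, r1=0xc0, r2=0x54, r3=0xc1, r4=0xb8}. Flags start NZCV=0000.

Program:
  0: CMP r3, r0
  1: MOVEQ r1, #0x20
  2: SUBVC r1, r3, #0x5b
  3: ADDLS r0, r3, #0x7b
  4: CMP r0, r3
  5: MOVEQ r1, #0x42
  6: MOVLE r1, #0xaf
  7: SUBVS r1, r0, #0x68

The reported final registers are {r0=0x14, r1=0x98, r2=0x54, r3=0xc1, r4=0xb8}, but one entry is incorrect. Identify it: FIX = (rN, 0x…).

FIX = (r1, 0x66)

0: ✓ CMP  NZCV=1010
1: · MOVEQ
2: ✓ SUBVC  r1←0x66
3: · ADDLS
4: ✓ CMP  NZCV=0000
5: · MOVEQ
6: · MOVLE
7: · SUBVS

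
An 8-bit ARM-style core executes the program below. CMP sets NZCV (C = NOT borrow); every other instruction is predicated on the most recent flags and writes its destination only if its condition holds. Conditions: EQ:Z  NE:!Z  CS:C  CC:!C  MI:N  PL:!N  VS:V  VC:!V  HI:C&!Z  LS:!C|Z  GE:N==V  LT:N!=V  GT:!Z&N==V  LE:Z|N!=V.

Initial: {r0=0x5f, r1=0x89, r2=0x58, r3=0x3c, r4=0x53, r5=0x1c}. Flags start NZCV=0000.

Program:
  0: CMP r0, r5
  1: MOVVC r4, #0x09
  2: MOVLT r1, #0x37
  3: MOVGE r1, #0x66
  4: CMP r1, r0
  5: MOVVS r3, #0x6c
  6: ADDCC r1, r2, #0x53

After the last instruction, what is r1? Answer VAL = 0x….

VAL = 0x66

[0] flags=0010 → (cmp)
[1] flags=0010 VC?T → r4=0x09
[2] flags=0010 LT?F → skip
[3] flags=0010 GE?T → r1=0x66
[4] flags=0010 → (cmp)
[5] flags=0010 VS?F → skip
[6] flags=0010 CC?F → skip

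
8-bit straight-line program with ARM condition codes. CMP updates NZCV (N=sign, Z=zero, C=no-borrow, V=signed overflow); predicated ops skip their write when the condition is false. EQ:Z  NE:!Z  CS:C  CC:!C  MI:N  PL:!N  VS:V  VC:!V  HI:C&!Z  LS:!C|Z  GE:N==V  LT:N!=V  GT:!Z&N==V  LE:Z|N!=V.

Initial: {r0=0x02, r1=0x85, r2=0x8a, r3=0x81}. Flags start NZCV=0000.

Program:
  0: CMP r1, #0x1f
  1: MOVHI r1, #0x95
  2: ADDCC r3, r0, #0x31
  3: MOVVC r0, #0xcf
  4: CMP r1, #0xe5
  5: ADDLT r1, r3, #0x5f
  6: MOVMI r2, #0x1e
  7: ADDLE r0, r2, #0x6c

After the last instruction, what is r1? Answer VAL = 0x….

0: ✓ CMP  NZCV=0011
1: ✓ MOVHI  r1←0x95
2: · ADDCC
3: · MOVVC
4: ✓ CMP  NZCV=1000
5: ✓ ADDLT  r1←0xe0
6: ✓ MOVMI  r2←0x1e
7: ✓ ADDLE  r0←0x8a

VAL = 0xe0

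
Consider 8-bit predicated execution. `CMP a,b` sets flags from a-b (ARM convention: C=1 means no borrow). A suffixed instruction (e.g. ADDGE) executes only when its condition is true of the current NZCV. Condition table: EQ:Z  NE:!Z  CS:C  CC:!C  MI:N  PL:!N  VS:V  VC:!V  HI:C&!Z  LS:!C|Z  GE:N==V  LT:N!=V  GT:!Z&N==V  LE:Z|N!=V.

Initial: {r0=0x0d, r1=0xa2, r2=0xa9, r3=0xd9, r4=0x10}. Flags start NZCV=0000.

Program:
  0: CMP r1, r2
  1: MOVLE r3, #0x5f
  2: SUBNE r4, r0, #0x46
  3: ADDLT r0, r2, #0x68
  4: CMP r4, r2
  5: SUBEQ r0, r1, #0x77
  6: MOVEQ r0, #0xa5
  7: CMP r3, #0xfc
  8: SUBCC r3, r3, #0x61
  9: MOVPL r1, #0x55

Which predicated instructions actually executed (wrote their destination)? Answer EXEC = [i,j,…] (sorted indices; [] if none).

[0] flags=1000 → (cmp)
[1] flags=1000 LE?T → r3=0x5f
[2] flags=1000 NE?T → r4=0xc7
[3] flags=1000 LT?T → r0=0x11
[4] flags=0010 → (cmp)
[5] flags=0010 EQ?F → skip
[6] flags=0010 EQ?F → skip
[7] flags=0000 → (cmp)
[8] flags=0000 CC?T → r3=0xfe
[9] flags=0000 PL?T → r1=0x55

EXEC = [1,2,3,8,9]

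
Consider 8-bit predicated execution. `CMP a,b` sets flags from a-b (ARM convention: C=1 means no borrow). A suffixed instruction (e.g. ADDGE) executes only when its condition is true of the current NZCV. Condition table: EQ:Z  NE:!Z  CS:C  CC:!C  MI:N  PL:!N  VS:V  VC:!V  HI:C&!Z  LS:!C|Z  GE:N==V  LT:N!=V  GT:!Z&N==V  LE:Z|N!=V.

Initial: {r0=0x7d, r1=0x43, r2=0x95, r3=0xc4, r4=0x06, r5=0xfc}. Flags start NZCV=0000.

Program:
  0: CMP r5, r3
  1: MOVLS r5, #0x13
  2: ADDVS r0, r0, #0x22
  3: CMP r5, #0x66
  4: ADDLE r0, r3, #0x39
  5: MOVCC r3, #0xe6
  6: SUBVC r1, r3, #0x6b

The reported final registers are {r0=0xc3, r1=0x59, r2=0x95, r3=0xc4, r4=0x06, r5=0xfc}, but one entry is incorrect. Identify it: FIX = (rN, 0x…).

FIX = (r0, 0xfd)

0: ✓ CMP  NZCV=0010
1: · MOVLS
2: · ADDVS
3: ✓ CMP  NZCV=1010
4: ✓ ADDLE  r0←0xfd
5: · MOVCC
6: ✓ SUBVC  r1←0x59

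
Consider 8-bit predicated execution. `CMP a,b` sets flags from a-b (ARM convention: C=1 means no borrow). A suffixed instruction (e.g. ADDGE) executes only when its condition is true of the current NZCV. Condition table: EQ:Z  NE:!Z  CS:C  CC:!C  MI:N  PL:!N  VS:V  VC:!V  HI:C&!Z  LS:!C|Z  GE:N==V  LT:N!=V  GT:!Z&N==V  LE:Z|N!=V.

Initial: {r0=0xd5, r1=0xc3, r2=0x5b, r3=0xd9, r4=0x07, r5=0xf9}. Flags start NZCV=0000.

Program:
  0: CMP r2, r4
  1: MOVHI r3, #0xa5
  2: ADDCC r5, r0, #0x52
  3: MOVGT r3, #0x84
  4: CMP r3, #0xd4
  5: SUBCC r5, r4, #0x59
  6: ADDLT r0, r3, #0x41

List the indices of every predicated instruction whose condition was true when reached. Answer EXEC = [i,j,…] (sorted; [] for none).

0: ✓ CMP  NZCV=0010
1: ✓ MOVHI  r3←0xa5
2: · ADDCC
3: ✓ MOVGT  r3←0x84
4: ✓ CMP  NZCV=1000
5: ✓ SUBCC  r5←0xae
6: ✓ ADDLT  r0←0xc5

EXEC = [1,3,5,6]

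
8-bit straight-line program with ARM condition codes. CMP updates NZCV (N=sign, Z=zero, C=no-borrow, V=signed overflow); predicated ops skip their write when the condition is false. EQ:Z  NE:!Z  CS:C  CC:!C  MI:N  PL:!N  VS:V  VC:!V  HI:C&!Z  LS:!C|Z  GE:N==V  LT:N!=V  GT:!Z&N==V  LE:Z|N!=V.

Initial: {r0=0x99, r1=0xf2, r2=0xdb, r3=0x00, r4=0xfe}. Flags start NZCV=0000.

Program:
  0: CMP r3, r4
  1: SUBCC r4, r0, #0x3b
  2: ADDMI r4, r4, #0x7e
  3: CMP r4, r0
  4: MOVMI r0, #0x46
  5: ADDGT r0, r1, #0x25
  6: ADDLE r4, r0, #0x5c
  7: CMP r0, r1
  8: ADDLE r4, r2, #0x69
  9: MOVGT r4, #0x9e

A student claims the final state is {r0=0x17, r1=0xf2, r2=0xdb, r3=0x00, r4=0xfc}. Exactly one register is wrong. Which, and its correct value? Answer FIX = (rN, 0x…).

FIX = (r4, 0x9e)

[0] flags=0000 → (cmp)
[1] flags=0000 CC?T → r4=0x5e
[2] flags=0000 MI?F → skip
[3] flags=1001 → (cmp)
[4] flags=1001 MI?T → r0=0x46
[5] flags=1001 GT?T → r0=0x17
[6] flags=1001 LE?F → skip
[7] flags=0000 → (cmp)
[8] flags=0000 LE?F → skip
[9] flags=0000 GT?T → r4=0x9e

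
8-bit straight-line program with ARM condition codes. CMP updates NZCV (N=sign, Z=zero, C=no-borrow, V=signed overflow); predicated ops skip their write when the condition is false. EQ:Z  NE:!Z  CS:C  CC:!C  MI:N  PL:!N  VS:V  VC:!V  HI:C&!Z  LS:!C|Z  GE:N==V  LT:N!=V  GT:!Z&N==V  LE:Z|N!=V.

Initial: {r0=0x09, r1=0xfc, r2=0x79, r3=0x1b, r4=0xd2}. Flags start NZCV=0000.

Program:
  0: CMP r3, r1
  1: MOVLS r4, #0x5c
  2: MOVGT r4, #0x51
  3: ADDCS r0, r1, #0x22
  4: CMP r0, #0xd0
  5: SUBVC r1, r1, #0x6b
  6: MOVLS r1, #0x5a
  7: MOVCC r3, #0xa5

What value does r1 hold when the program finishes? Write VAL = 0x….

VAL = 0x5a

[0] flags=0000 → (cmp)
[1] flags=0000 LS?T → r4=0x5c
[2] flags=0000 GT?T → r4=0x51
[3] flags=0000 CS?F → skip
[4] flags=0000 → (cmp)
[5] flags=0000 VC?T → r1=0x91
[6] flags=0000 LS?T → r1=0x5a
[7] flags=0000 CC?T → r3=0xa5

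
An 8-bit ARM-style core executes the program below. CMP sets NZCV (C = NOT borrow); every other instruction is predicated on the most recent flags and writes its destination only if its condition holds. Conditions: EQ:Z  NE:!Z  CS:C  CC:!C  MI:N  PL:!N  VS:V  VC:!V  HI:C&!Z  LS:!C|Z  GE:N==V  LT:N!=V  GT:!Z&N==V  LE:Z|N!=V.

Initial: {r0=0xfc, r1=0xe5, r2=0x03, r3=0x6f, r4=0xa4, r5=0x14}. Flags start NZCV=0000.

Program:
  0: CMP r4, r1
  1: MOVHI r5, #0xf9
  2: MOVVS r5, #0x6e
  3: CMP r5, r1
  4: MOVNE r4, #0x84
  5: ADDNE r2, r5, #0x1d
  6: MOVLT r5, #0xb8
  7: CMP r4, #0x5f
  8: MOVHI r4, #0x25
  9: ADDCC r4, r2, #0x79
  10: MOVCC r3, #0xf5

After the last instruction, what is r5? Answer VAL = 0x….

[0] flags=1000 → (cmp)
[1] flags=1000 HI?F → skip
[2] flags=1000 VS?F → skip
[3] flags=0000 → (cmp)
[4] flags=0000 NE?T → r4=0x84
[5] flags=0000 NE?T → r2=0x31
[6] flags=0000 LT?F → skip
[7] flags=0011 → (cmp)
[8] flags=0011 HI?T → r4=0x25
[9] flags=0011 CC?F → skip
[10] flags=0011 CC?F → skip

VAL = 0x14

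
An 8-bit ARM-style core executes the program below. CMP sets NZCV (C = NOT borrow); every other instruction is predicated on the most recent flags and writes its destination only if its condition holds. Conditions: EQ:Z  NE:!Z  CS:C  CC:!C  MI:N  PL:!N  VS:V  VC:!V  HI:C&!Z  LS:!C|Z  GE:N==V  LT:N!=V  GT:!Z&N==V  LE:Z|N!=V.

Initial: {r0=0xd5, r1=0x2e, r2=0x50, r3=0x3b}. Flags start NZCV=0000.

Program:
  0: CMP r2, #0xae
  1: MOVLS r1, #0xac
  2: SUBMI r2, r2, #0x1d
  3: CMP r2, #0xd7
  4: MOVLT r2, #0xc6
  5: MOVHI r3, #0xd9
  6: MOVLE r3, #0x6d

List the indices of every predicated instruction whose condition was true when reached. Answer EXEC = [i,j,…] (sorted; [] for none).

EXEC = [1,2]

0: ✓ CMP  NZCV=1001
1: ✓ MOVLS  r1←0xac
2: ✓ SUBMI  r2←0x33
3: ✓ CMP  NZCV=0000
4: · MOVLT
5: · MOVHI
6: · MOVLE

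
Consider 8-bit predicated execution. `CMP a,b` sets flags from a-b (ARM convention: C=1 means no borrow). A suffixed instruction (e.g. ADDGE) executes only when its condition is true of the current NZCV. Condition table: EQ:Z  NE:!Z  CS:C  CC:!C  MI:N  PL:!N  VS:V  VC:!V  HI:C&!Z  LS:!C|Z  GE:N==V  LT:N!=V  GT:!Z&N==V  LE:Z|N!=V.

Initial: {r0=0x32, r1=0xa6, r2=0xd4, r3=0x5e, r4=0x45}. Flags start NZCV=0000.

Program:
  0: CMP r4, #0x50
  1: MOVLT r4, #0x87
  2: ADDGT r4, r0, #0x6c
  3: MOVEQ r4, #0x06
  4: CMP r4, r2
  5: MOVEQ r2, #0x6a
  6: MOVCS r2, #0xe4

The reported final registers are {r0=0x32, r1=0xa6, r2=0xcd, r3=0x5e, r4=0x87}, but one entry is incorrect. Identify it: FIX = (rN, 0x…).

FIX = (r2, 0xd4)

0: ✓ CMP  NZCV=1000
1: ✓ MOVLT  r4←0x87
2: · ADDGT
3: · MOVEQ
4: ✓ CMP  NZCV=1000
5: · MOVEQ
6: · MOVCS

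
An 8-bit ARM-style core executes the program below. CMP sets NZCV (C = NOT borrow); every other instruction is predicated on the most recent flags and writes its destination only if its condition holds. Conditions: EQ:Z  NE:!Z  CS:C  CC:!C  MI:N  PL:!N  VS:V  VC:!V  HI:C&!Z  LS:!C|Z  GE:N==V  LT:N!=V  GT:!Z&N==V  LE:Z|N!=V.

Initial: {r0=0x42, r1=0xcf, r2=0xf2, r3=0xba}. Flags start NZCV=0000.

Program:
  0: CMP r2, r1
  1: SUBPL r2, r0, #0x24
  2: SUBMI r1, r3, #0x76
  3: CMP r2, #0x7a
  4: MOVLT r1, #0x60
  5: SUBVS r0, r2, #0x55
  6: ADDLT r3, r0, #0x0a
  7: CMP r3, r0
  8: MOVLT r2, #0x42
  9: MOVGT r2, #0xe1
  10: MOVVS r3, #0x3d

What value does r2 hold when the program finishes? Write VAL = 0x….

0: ✓ CMP  NZCV=0010
1: ✓ SUBPL  r2←0x1e
2: · SUBMI
3: ✓ CMP  NZCV=1000
4: ✓ MOVLT  r1←0x60
5: · SUBVS
6: ✓ ADDLT  r3←0x4c
7: ✓ CMP  NZCV=0010
8: · MOVLT
9: ✓ MOVGT  r2←0xe1
10: · MOVVS

VAL = 0xe1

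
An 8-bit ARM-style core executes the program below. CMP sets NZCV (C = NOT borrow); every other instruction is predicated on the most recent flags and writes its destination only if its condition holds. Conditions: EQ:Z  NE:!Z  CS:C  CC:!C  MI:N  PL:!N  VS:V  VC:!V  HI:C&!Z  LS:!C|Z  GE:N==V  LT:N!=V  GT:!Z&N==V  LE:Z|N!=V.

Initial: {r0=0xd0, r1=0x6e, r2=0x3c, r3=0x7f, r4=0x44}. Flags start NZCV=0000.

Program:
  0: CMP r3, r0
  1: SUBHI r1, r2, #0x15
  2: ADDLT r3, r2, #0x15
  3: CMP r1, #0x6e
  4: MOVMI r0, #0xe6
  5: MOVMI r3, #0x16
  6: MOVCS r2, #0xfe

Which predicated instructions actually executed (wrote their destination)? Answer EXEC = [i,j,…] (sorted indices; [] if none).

EXEC = [6]

0: ✓ CMP  NZCV=1001
1: · SUBHI
2: · ADDLT
3: ✓ CMP  NZCV=0110
4: · MOVMI
5: · MOVMI
6: ✓ MOVCS  r2←0xfe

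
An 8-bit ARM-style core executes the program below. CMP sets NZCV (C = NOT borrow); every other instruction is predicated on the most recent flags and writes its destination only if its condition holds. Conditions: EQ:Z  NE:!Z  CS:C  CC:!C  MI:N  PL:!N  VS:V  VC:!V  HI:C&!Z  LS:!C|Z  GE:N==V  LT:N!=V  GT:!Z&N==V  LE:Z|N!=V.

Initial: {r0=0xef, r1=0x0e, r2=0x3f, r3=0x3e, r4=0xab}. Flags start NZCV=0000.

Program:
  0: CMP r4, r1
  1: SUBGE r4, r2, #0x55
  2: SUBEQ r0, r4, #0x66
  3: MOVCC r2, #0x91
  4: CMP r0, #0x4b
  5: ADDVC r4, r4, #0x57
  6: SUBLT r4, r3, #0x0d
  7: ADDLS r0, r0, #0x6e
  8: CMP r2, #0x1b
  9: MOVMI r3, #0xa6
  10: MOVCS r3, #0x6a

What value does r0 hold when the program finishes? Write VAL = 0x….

VAL = 0xef

[0] flags=1010 → (cmp)
[1] flags=1010 GE?F → skip
[2] flags=1010 EQ?F → skip
[3] flags=1010 CC?F → skip
[4] flags=1010 → (cmp)
[5] flags=1010 VC?T → r4=0x02
[6] flags=1010 LT?T → r4=0x31
[7] flags=1010 LS?F → skip
[8] flags=0010 → (cmp)
[9] flags=0010 MI?F → skip
[10] flags=0010 CS?T → r3=0x6a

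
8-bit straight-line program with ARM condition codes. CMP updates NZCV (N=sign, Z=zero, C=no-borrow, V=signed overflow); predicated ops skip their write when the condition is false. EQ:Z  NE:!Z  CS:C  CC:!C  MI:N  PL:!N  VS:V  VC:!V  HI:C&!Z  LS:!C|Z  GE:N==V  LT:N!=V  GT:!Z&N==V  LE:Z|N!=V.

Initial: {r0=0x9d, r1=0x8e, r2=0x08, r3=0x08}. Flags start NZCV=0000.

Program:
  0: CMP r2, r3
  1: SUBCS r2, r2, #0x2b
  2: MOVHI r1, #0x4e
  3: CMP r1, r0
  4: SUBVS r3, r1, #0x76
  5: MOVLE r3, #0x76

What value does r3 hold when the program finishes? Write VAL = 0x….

VAL = 0x76

0: ✓ CMP  NZCV=0110
1: ✓ SUBCS  r2←0xdd
2: · MOVHI
3: ✓ CMP  NZCV=1000
4: · SUBVS
5: ✓ MOVLE  r3←0x76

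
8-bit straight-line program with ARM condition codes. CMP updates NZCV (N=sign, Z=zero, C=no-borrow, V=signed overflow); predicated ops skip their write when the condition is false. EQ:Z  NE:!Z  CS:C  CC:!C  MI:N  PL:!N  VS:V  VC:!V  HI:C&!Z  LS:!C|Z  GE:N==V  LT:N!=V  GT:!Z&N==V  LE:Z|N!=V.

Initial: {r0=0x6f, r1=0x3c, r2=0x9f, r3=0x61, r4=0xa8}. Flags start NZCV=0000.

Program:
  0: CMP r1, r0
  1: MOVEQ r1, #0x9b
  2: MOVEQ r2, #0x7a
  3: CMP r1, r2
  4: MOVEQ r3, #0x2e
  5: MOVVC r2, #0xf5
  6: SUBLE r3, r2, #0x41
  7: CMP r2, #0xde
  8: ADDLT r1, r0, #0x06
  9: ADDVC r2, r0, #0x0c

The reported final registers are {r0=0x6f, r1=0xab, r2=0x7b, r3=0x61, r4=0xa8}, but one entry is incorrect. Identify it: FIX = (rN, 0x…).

0: ✓ CMP  NZCV=1000
1: · MOVEQ
2: · MOVEQ
3: ✓ CMP  NZCV=1001
4: · MOVEQ
5: · MOVVC
6: · SUBLE
7: ✓ CMP  NZCV=1000
8: ✓ ADDLT  r1←0x75
9: ✓ ADDVC  r2←0x7b

FIX = (r1, 0x75)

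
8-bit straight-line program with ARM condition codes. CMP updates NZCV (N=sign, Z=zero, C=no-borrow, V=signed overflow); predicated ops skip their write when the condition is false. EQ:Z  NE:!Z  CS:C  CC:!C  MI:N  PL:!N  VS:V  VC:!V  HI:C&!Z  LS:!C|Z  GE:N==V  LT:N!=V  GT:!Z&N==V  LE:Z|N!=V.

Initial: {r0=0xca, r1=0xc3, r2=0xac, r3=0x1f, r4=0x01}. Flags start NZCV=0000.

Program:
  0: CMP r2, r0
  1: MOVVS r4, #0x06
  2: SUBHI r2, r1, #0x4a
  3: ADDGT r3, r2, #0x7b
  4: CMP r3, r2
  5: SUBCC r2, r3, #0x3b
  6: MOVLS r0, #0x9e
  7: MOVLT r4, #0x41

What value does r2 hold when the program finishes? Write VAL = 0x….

0: ✓ CMP  NZCV=1000
1: · MOVVS
2: · SUBHI
3: · ADDGT
4: ✓ CMP  NZCV=0000
5: ✓ SUBCC  r2←0xe4
6: ✓ MOVLS  r0←0x9e
7: · MOVLT

VAL = 0xe4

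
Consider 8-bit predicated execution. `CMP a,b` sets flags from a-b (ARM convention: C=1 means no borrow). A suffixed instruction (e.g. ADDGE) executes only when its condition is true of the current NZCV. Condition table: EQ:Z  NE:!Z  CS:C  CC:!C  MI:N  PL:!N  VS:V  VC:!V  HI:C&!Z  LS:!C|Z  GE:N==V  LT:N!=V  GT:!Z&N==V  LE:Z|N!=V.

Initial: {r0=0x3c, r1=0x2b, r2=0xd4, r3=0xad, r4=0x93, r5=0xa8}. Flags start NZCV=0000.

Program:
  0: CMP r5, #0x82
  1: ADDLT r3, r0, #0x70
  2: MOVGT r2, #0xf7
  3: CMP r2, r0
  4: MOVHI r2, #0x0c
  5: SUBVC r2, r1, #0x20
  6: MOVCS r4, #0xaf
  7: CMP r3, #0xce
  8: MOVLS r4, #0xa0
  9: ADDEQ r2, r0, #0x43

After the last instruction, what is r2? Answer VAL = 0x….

0: ✓ CMP  NZCV=0010
1: · ADDLT
2: ✓ MOVGT  r2←0xf7
3: ✓ CMP  NZCV=1010
4: ✓ MOVHI  r2←0x0c
5: ✓ SUBVC  r2←0x0b
6: ✓ MOVCS  r4←0xaf
7: ✓ CMP  NZCV=1000
8: ✓ MOVLS  r4←0xa0
9: · ADDEQ

VAL = 0x0b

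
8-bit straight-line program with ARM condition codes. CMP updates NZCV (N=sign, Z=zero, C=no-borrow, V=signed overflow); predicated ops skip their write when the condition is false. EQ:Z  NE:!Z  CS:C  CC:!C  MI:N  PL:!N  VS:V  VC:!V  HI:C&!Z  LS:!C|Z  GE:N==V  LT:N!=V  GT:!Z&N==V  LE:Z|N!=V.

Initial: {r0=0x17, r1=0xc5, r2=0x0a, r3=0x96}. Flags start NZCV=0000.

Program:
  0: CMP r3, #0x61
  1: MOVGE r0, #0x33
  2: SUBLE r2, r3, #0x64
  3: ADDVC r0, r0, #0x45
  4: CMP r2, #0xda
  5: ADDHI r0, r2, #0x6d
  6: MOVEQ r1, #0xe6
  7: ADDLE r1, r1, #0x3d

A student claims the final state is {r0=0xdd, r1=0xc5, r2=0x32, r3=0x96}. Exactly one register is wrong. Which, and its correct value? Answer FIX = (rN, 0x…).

FIX = (r0, 0x17)

0: ✓ CMP  NZCV=0011
1: · MOVGE
2: ✓ SUBLE  r2←0x32
3: · ADDVC
4: ✓ CMP  NZCV=0000
5: · ADDHI
6: · MOVEQ
7: · ADDLE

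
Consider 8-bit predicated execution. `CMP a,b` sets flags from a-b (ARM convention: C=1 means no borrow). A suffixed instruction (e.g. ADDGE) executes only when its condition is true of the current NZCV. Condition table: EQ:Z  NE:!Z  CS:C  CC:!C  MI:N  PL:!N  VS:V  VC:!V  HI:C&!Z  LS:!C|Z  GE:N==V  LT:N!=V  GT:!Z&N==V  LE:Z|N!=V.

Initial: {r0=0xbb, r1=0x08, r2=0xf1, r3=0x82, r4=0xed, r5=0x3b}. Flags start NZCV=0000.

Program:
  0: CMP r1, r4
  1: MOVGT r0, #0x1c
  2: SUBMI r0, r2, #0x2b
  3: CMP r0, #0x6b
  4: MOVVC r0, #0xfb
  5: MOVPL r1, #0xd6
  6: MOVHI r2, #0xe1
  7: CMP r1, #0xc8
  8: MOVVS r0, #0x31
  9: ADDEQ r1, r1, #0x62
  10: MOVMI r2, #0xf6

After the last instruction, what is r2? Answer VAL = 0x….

VAL = 0xf1

[0] flags=0000 → (cmp)
[1] flags=0000 GT?T → r0=0x1c
[2] flags=0000 MI?F → skip
[3] flags=1000 → (cmp)
[4] flags=1000 VC?T → r0=0xfb
[5] flags=1000 PL?F → skip
[6] flags=1000 HI?F → skip
[7] flags=0000 → (cmp)
[8] flags=0000 VS?F → skip
[9] flags=0000 EQ?F → skip
[10] flags=0000 MI?F → skip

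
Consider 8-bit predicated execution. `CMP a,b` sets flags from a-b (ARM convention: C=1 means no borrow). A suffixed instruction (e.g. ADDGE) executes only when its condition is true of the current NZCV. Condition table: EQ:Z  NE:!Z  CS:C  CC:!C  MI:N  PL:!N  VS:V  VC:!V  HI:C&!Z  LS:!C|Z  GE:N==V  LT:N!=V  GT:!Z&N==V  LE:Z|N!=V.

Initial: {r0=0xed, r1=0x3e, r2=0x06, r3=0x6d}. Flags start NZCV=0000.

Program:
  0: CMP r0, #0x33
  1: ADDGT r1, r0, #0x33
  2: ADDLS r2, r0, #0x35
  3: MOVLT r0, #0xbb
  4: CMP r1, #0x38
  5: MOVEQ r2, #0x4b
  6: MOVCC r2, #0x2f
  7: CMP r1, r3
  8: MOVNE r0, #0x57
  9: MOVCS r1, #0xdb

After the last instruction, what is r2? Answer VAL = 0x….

0: ✓ CMP  NZCV=1010
1: · ADDGT
2: · ADDLS
3: ✓ MOVLT  r0←0xbb
4: ✓ CMP  NZCV=0010
5: · MOVEQ
6: · MOVCC
7: ✓ CMP  NZCV=1000
8: ✓ MOVNE  r0←0x57
9: · MOVCS

VAL = 0x06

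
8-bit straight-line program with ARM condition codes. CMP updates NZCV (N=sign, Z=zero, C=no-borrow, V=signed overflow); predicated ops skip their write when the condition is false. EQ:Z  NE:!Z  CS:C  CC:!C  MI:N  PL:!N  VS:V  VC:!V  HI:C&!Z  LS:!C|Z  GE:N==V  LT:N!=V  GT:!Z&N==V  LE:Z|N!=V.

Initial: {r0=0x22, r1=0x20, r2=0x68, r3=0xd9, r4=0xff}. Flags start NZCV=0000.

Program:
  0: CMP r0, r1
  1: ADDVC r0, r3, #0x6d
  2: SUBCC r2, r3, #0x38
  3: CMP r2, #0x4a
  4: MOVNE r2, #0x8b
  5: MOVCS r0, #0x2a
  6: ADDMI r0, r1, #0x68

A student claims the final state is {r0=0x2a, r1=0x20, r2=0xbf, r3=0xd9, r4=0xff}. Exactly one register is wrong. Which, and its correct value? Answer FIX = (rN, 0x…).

0: ✓ CMP  NZCV=0010
1: ✓ ADDVC  r0←0x46
2: · SUBCC
3: ✓ CMP  NZCV=0010
4: ✓ MOVNE  r2←0x8b
5: ✓ MOVCS  r0←0x2a
6: · ADDMI

FIX = (r2, 0x8b)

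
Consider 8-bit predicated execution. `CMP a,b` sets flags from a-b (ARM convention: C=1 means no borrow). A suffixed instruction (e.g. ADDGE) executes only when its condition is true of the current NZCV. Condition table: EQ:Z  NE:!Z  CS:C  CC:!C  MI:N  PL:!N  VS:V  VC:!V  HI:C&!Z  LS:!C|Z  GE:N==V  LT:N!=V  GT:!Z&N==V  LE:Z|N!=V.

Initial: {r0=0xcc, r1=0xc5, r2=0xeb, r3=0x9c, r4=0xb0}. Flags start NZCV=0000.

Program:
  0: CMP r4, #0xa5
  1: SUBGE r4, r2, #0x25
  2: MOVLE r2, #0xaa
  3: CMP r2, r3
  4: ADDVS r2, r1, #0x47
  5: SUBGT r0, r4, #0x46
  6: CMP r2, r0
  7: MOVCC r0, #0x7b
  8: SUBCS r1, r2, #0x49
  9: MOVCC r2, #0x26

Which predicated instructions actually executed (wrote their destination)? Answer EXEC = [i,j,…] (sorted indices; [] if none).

0: ✓ CMP  NZCV=0010
1: ✓ SUBGE  r4←0xc6
2: · MOVLE
3: ✓ CMP  NZCV=0010
4: · ADDVS
5: ✓ SUBGT  r0←0x80
6: ✓ CMP  NZCV=0010
7: · MOVCC
8: ✓ SUBCS  r1←0xa2
9: · MOVCC

EXEC = [1,5,8]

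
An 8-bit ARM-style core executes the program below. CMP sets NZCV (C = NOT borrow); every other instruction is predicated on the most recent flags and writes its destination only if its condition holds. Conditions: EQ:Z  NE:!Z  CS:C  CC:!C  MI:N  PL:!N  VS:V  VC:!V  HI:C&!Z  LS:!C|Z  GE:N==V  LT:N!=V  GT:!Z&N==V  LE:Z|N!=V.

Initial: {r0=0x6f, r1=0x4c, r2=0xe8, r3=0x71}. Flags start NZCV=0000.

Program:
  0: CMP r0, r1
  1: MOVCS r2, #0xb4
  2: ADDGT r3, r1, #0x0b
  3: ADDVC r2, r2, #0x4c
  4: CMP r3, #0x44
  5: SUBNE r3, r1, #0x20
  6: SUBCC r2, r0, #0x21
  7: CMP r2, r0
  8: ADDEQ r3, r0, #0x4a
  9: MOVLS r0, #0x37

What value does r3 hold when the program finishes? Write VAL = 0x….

VAL = 0x2c

0: ✓ CMP  NZCV=0010
1: ✓ MOVCS  r2←0xb4
2: ✓ ADDGT  r3←0x57
3: ✓ ADDVC  r2←0x00
4: ✓ CMP  NZCV=0010
5: ✓ SUBNE  r3←0x2c
6: · SUBCC
7: ✓ CMP  NZCV=1000
8: · ADDEQ
9: ✓ MOVLS  r0←0x37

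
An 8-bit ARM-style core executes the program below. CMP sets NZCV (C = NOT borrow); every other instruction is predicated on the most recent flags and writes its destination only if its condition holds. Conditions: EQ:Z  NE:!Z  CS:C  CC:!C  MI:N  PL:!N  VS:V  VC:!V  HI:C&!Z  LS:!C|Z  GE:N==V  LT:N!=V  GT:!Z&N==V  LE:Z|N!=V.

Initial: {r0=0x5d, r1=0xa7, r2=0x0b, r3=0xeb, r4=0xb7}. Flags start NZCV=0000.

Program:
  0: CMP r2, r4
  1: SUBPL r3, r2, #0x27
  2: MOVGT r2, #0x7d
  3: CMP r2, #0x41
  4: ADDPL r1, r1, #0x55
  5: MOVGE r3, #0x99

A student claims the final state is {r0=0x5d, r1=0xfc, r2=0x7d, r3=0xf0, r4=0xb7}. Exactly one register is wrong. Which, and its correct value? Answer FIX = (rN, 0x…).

FIX = (r3, 0x99)

0: ✓ CMP  NZCV=0000
1: ✓ SUBPL  r3←0xe4
2: ✓ MOVGT  r2←0x7d
3: ✓ CMP  NZCV=0010
4: ✓ ADDPL  r1←0xfc
5: ✓ MOVGE  r3←0x99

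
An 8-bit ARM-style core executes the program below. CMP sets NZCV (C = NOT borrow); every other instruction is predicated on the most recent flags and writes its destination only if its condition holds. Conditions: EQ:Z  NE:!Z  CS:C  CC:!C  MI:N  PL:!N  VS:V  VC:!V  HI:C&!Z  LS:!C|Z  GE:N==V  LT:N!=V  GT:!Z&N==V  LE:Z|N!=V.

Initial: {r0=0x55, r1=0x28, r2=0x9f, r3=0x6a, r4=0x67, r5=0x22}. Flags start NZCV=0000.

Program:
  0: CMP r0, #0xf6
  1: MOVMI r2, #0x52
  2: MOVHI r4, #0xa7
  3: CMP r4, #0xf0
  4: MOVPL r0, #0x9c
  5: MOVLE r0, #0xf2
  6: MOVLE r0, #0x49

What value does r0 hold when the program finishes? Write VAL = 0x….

VAL = 0x9c

0: ✓ CMP  NZCV=0000
1: · MOVMI
2: · MOVHI
3: ✓ CMP  NZCV=0000
4: ✓ MOVPL  r0←0x9c
5: · MOVLE
6: · MOVLE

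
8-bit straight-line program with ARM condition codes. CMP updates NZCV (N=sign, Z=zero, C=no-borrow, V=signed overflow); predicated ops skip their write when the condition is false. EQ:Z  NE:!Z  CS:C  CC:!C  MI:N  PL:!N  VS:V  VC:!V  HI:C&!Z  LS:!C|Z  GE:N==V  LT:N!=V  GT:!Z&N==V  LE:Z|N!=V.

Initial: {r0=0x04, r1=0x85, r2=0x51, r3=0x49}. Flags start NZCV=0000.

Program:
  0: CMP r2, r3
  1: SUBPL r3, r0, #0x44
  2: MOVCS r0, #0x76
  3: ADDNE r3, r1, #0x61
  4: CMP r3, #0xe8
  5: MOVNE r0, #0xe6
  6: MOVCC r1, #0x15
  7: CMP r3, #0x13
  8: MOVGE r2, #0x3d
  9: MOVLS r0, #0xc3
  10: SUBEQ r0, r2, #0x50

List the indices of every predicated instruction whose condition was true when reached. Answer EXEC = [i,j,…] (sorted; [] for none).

0: ✓ CMP  NZCV=0010
1: ✓ SUBPL  r3←0xc0
2: ✓ MOVCS  r0←0x76
3: ✓ ADDNE  r3←0xe6
4: ✓ CMP  NZCV=1000
5: ✓ MOVNE  r0←0xe6
6: ✓ MOVCC  r1←0x15
7: ✓ CMP  NZCV=1010
8: · MOVGE
9: · MOVLS
10: · SUBEQ

EXEC = [1,2,3,5,6]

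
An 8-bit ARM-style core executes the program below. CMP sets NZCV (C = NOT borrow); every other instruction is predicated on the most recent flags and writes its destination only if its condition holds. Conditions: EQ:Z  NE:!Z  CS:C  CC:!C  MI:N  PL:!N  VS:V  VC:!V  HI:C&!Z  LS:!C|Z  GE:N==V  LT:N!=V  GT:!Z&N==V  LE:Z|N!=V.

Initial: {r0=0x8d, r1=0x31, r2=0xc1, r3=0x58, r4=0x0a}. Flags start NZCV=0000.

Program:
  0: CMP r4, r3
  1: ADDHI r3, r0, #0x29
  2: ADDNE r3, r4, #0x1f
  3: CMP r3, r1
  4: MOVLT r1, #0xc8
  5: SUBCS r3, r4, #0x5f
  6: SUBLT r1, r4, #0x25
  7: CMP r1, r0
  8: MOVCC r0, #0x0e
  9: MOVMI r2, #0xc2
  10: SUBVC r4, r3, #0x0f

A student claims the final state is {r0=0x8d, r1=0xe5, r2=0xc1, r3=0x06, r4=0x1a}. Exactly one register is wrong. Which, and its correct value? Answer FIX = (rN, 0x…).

FIX = (r3, 0x29)

0: ✓ CMP  NZCV=1000
1: · ADDHI
2: ✓ ADDNE  r3←0x29
3: ✓ CMP  NZCV=1000
4: ✓ MOVLT  r1←0xc8
5: · SUBCS
6: ✓ SUBLT  r1←0xe5
7: ✓ CMP  NZCV=0010
8: · MOVCC
9: · MOVMI
10: ✓ SUBVC  r4←0x1a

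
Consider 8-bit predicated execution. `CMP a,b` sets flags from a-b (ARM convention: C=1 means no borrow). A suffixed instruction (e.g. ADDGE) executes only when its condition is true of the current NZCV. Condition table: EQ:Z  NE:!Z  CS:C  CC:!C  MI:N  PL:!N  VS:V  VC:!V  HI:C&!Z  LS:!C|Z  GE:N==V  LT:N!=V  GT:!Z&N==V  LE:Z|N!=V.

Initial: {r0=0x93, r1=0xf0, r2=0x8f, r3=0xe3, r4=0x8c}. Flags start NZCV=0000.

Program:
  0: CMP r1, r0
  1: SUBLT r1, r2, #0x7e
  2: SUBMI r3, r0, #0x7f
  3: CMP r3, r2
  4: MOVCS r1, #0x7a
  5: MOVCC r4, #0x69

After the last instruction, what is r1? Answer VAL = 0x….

VAL = 0x7a

0: ✓ CMP  NZCV=0010
1: · SUBLT
2: · SUBMI
3: ✓ CMP  NZCV=0010
4: ✓ MOVCS  r1←0x7a
5: · MOVCC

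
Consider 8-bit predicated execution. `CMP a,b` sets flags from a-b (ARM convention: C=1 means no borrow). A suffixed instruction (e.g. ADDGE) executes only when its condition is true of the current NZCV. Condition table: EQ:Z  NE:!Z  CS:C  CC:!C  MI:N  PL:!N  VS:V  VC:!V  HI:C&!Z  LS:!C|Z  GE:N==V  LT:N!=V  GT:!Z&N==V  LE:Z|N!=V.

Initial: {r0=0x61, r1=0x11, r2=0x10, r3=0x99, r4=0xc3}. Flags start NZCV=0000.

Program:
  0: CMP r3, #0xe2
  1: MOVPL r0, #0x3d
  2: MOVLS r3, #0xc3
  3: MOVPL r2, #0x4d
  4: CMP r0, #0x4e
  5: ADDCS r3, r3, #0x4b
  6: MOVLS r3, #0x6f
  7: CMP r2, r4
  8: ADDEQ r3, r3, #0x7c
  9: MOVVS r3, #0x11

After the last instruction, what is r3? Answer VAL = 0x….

VAL = 0x0e

[0] flags=1000 → (cmp)
[1] flags=1000 PL?F → skip
[2] flags=1000 LS?T → r3=0xc3
[3] flags=1000 PL?F → skip
[4] flags=0010 → (cmp)
[5] flags=0010 CS?T → r3=0x0e
[6] flags=0010 LS?F → skip
[7] flags=0000 → (cmp)
[8] flags=0000 EQ?F → skip
[9] flags=0000 VS?F → skip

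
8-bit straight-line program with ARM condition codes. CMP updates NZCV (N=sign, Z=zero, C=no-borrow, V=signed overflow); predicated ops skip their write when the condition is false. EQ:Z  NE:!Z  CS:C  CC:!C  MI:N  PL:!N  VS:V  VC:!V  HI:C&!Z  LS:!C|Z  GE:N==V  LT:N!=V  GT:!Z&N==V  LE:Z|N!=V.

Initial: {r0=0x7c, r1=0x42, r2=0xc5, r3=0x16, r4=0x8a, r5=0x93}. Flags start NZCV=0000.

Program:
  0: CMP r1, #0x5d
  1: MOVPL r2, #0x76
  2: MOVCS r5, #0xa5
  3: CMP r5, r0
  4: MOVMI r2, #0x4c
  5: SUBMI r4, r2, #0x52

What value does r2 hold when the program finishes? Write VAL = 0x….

0: ✓ CMP  NZCV=1000
1: · MOVPL
2: · MOVCS
3: ✓ CMP  NZCV=0011
4: · MOVMI
5: · SUBMI

VAL = 0xc5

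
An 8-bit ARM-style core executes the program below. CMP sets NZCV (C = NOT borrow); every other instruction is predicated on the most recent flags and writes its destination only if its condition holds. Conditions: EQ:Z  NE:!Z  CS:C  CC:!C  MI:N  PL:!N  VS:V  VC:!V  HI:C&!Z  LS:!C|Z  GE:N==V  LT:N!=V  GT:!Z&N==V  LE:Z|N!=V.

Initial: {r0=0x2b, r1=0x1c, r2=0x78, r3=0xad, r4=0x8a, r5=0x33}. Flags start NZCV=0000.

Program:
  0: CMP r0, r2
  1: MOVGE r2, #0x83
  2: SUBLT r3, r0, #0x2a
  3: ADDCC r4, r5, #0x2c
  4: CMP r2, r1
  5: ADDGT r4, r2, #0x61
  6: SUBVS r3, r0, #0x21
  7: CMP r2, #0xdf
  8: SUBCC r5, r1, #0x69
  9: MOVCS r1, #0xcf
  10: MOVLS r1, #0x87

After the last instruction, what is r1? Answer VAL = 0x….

VAL = 0x87

[0] flags=1000 → (cmp)
[1] flags=1000 GE?F → skip
[2] flags=1000 LT?T → r3=0x01
[3] flags=1000 CC?T → r4=0x5f
[4] flags=0010 → (cmp)
[5] flags=0010 GT?T → r4=0xd9
[6] flags=0010 VS?F → skip
[7] flags=1001 → (cmp)
[8] flags=1001 CC?T → r5=0xb3
[9] flags=1001 CS?F → skip
[10] flags=1001 LS?T → r1=0x87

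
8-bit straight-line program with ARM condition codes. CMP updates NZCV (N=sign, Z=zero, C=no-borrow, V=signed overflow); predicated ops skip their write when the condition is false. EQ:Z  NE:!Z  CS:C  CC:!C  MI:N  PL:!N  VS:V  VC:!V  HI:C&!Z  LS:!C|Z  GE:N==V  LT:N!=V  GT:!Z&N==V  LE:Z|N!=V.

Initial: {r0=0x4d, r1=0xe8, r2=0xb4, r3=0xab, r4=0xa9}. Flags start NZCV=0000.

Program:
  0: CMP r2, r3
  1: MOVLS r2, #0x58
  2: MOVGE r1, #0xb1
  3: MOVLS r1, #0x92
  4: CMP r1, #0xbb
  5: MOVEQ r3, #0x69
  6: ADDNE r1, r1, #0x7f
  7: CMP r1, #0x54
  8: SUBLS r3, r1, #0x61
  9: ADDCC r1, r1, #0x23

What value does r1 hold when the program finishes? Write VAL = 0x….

[0] flags=0010 → (cmp)
[1] flags=0010 LS?F → skip
[2] flags=0010 GE?T → r1=0xb1
[3] flags=0010 LS?F → skip
[4] flags=1000 → (cmp)
[5] flags=1000 EQ?F → skip
[6] flags=1000 NE?T → r1=0x30
[7] flags=1000 → (cmp)
[8] flags=1000 LS?T → r3=0xcf
[9] flags=1000 CC?T → r1=0x53

VAL = 0x53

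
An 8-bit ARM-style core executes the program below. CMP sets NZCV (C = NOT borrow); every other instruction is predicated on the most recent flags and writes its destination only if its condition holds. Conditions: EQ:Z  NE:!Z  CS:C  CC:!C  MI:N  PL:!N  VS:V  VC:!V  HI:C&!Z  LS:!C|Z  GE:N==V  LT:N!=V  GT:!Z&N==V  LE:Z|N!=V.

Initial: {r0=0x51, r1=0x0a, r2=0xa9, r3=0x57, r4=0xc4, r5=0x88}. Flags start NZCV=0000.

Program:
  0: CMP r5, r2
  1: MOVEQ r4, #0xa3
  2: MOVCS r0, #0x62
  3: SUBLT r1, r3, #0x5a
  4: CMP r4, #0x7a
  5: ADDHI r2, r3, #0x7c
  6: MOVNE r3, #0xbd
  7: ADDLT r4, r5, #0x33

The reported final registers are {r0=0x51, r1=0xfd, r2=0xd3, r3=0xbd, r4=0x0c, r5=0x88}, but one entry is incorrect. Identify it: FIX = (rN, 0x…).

FIX = (r4, 0xbb)

[0] flags=1000 → (cmp)
[1] flags=1000 EQ?F → skip
[2] flags=1000 CS?F → skip
[3] flags=1000 LT?T → r1=0xfd
[4] flags=0011 → (cmp)
[5] flags=0011 HI?T → r2=0xd3
[6] flags=0011 NE?T → r3=0xbd
[7] flags=0011 LT?T → r4=0xbb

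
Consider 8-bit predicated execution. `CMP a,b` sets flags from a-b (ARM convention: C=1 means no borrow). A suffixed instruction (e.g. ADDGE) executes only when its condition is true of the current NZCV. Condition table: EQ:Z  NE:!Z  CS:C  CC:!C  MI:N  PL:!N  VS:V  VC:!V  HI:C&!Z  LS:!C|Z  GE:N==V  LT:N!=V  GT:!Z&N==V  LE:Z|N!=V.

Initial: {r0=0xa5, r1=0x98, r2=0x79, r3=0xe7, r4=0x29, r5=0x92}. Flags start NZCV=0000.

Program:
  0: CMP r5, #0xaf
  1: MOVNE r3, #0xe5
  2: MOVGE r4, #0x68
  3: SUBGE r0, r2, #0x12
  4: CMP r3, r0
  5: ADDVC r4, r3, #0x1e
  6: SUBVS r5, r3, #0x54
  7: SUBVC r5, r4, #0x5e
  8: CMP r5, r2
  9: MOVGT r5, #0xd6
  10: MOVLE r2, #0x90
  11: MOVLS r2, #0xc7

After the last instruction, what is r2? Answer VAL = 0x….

[0] flags=1000 → (cmp)
[1] flags=1000 NE?T → r3=0xe5
[2] flags=1000 GE?F → skip
[3] flags=1000 GE?F → skip
[4] flags=0010 → (cmp)
[5] flags=0010 VC?T → r4=0x03
[6] flags=0010 VS?F → skip
[7] flags=0010 VC?T → r5=0xa5
[8] flags=0011 → (cmp)
[9] flags=0011 GT?F → skip
[10] flags=0011 LE?T → r2=0x90
[11] flags=0011 LS?F → skip

VAL = 0x90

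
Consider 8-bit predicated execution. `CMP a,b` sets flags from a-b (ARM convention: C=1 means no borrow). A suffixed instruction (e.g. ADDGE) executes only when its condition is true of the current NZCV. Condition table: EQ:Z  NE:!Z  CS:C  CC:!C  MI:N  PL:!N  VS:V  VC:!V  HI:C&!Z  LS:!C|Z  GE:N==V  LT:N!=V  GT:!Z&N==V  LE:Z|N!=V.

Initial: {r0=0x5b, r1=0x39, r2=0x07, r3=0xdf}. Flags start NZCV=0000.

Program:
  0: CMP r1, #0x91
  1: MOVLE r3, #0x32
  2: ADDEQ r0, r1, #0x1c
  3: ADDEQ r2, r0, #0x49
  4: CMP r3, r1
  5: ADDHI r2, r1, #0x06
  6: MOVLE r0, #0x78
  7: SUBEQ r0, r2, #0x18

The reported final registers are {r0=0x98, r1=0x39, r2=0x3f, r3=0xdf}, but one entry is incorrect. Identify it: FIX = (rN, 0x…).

[0] flags=1001 → (cmp)
[1] flags=1001 LE?F → skip
[2] flags=1001 EQ?F → skip
[3] flags=1001 EQ?F → skip
[4] flags=1010 → (cmp)
[5] flags=1010 HI?T → r2=0x3f
[6] flags=1010 LE?T → r0=0x78
[7] flags=1010 EQ?F → skip

FIX = (r0, 0x78)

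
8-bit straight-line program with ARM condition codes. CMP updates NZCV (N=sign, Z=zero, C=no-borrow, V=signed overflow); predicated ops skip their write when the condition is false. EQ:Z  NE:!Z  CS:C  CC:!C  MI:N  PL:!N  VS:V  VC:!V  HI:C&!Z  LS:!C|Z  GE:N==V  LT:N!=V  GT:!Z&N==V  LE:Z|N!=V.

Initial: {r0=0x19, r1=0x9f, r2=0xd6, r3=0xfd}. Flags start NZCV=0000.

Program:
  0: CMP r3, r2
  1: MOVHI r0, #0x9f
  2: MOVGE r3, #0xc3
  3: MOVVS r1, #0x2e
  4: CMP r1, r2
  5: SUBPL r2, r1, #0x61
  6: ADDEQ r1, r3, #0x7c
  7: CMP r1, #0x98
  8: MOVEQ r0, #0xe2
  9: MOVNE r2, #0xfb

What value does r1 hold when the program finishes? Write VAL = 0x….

0: ✓ CMP  NZCV=0010
1: ✓ MOVHI  r0←0x9f
2: ✓ MOVGE  r3←0xc3
3: · MOVVS
4: ✓ CMP  NZCV=1000
5: · SUBPL
6: · ADDEQ
7: ✓ CMP  NZCV=0010
8: · MOVEQ
9: ✓ MOVNE  r2←0xfb

VAL = 0x9f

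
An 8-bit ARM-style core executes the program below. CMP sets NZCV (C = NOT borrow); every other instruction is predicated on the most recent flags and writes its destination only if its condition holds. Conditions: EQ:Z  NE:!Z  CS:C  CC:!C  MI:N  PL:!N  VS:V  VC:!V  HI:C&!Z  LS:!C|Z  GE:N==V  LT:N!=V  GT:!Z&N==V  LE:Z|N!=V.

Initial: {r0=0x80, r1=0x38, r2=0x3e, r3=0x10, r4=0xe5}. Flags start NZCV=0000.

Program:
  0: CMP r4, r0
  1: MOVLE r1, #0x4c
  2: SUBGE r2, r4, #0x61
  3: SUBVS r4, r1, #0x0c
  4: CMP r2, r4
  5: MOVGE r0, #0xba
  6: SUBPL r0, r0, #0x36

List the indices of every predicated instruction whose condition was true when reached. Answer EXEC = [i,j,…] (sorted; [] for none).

[0] flags=0010 → (cmp)
[1] flags=0010 LE?F → skip
[2] flags=0010 GE?T → r2=0x84
[3] flags=0010 VS?F → skip
[4] flags=1000 → (cmp)
[5] flags=1000 GE?F → skip
[6] flags=1000 PL?F → skip

EXEC = [2]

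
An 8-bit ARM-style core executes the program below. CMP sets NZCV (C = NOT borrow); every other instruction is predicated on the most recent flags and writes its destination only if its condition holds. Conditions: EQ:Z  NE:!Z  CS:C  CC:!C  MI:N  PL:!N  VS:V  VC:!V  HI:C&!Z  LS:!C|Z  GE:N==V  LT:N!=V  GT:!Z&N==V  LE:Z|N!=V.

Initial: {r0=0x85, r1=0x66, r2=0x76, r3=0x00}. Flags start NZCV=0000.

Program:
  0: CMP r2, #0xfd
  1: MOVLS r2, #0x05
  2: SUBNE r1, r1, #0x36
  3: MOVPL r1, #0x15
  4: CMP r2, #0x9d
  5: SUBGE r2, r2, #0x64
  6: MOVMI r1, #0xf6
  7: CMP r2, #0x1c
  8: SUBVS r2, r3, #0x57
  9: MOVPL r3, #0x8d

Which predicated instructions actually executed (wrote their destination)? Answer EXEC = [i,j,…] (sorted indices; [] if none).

0: ✓ CMP  NZCV=0000
1: ✓ MOVLS  r2←0x05
2: ✓ SUBNE  r1←0x30
3: ✓ MOVPL  r1←0x15
4: ✓ CMP  NZCV=0000
5: ✓ SUBGE  r2←0xa1
6: · MOVMI
7: ✓ CMP  NZCV=1010
8: · SUBVS
9: · MOVPL

EXEC = [1,2,3,5]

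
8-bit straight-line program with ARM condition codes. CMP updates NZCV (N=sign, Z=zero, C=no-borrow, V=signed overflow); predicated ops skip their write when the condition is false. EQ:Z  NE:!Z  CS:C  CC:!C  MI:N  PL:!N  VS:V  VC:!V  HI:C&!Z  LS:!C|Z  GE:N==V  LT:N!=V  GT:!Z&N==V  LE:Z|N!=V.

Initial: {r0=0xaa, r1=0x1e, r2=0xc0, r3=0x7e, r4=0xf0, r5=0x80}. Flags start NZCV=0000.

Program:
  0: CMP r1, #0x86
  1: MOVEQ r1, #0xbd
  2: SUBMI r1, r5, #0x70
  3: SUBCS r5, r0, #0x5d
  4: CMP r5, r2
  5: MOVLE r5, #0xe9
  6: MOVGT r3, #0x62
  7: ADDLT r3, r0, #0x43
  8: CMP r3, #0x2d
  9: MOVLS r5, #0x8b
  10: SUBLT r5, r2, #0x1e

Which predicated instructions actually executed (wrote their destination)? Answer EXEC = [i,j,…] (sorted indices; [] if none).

[0] flags=1001 → (cmp)
[1] flags=1001 EQ?F → skip
[2] flags=1001 MI?T → r1=0x10
[3] flags=1001 CS?F → skip
[4] flags=1000 → (cmp)
[5] flags=1000 LE?T → r5=0xe9
[6] flags=1000 GT?F → skip
[7] flags=1000 LT?T → r3=0xed
[8] flags=1010 → (cmp)
[9] flags=1010 LS?F → skip
[10] flags=1010 LT?T → r5=0xa2

EXEC = [2,5,7,10]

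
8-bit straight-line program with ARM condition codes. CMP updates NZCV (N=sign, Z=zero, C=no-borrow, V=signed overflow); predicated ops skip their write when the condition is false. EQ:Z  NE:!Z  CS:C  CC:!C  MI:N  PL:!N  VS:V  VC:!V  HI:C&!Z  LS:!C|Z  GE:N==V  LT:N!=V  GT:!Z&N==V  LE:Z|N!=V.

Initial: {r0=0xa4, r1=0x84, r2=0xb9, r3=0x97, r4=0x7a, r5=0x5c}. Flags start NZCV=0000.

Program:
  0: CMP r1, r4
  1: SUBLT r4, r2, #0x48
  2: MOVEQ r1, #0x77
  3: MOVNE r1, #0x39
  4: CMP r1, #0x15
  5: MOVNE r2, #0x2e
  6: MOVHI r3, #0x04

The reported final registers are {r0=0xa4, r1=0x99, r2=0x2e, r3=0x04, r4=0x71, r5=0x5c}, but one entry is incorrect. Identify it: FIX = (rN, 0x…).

[0] flags=0011 → (cmp)
[1] flags=0011 LT?T → r4=0x71
[2] flags=0011 EQ?F → skip
[3] flags=0011 NE?T → r1=0x39
[4] flags=0010 → (cmp)
[5] flags=0010 NE?T → r2=0x2e
[6] flags=0010 HI?T → r3=0x04

FIX = (r1, 0x39)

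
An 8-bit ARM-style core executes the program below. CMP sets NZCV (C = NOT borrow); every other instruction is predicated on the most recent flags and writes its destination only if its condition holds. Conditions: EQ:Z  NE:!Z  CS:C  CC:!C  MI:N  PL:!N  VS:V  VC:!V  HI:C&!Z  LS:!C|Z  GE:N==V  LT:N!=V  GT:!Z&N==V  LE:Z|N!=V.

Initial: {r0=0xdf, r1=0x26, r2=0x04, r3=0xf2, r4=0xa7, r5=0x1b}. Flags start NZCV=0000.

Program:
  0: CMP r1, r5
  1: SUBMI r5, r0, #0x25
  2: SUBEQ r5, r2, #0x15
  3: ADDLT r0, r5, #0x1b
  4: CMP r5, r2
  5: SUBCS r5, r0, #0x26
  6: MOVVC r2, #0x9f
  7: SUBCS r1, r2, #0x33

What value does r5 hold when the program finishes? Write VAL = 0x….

VAL = 0xb9

[0] flags=0010 → (cmp)
[1] flags=0010 MI?F → skip
[2] flags=0010 EQ?F → skip
[3] flags=0010 LT?F → skip
[4] flags=0010 → (cmp)
[5] flags=0010 CS?T → r5=0xb9
[6] flags=0010 VC?T → r2=0x9f
[7] flags=0010 CS?T → r1=0x6c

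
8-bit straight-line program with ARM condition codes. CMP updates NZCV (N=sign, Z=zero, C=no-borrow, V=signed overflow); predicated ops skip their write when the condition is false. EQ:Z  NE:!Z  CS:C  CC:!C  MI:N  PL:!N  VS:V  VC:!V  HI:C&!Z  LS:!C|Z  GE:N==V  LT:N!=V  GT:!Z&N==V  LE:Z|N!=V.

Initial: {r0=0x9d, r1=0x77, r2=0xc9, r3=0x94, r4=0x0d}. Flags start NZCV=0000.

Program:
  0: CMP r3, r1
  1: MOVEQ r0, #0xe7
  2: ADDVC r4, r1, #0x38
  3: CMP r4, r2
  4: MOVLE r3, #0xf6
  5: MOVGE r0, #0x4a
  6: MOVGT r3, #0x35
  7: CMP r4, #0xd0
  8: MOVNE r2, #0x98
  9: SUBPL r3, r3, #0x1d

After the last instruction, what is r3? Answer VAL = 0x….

VAL = 0x18

0: ✓ CMP  NZCV=0011
1: · MOVEQ
2: · ADDVC
3: ✓ CMP  NZCV=0000
4: · MOVLE
5: ✓ MOVGE  r0←0x4a
6: ✓ MOVGT  r3←0x35
7: ✓ CMP  NZCV=0000
8: ✓ MOVNE  r2←0x98
9: ✓ SUBPL  r3←0x18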